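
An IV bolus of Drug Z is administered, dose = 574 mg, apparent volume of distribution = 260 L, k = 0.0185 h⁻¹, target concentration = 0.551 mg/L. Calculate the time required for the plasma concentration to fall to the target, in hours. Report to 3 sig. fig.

C₀ = Dose / Vd = 574.0 / 260 = 2.208 mg/L
t = ln(C₀ / C) / k = ln(2.208 / 0.551) / 0.01850
  = ln(4.007) / 0.01850 = 1.388 / 0.01850 = 75.03 h

75.0 h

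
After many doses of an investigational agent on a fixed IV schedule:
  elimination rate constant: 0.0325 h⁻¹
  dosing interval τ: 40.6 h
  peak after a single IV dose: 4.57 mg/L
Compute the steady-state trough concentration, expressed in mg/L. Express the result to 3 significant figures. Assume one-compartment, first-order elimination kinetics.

e^(−kτ) = e^(−0.03250 × 40.6) = 0.2673
Accumulation ratio R = 1 / (1 − e^(−kτ)) = 1 / (1 − 0.2673) = 1.365
Steady-state trough = C₀ × R × e^(−kτ) = 4.57 × 1.365 × 0.2673 = 1.667 mg/L

1.67 mg/L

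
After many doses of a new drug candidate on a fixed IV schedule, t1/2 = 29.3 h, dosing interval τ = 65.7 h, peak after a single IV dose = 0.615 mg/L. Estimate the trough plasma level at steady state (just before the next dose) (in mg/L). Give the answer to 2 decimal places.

k = ln2 / t½ = 0.693147 / 29.3 = 0.02366 h⁻¹
e^(−kτ) = e^(−0.02366 × 65.7) = 0.2113
Accumulation ratio R = 1 / (1 − e^(−kτ)) = 1 / (1 − 0.2113) = 1.268
Steady-state trough = C₀ × R × e^(−kτ) = 0.615 × 1.268 × 0.2113 = 0.1648 mg/L

0.16 mg/L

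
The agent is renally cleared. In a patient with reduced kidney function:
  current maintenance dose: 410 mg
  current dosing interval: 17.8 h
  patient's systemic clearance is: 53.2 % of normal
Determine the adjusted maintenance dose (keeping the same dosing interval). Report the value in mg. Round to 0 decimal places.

To keep the same average steady-state level, dosing rate must scale with clearance.
CL ratio = 53.2 / 100 = 0.5320
New dose (same interval) = 410 × 0.5320 = 218.1 mg

218 mg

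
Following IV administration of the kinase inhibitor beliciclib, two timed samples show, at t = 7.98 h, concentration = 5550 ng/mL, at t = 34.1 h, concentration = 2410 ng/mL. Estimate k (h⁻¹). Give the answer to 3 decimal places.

0.032 h⁻¹

k = ln(C₁/C₂) / (t₂ − t₁) = ln(5550/2410) / (34.1 − 7.98)
  = 0.8342 / 26.12 = 0.03194 h⁻¹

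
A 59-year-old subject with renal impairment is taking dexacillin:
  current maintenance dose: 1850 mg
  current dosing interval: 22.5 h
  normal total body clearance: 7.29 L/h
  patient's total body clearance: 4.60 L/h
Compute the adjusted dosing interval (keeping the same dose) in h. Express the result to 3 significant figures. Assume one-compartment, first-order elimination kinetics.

To keep the same average steady-state level, dosing rate must scale with clearance.
CL ratio = 4.60 / 7.29 = 0.6310
New interval (same dose) = 22.5 / 0.6310 = 35.66 h

35.7 h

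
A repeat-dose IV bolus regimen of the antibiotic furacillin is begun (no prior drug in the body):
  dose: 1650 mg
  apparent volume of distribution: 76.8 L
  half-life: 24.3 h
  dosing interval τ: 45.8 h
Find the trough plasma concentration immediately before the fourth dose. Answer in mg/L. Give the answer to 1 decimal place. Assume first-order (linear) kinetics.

7.8 mg/L

C₀ per dose = Dose / Vd = 1650 / 76.8 = 21.48 mg/L
k = ln2 / t½ = 0.693147 / 24.3 = 0.02852 h⁻¹
Fraction remaining after one interval: r = e^(−kτ) = e^(−0.02852 × 45.8) = 0.2708
Before dose 4, 3 doses have been given (aged 1τ, 2τ, 3τ).
C_trough = C₀ × (r + r² + … + r^3) = C₀ × r(1−r^3)/(1−r)
        = 21.48 × 0.2708 × (1 − 0.01986) / (1 − 0.2708) = 7.819 mg/L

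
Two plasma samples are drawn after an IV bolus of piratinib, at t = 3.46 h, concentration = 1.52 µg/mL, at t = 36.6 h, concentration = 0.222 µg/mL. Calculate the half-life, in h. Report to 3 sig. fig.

11.9 h

k = ln(C₁/C₂) / (t₂ − t₁) = ln(1.52/0.222) / (36.6 − 3.46)
  = 1.924 / 33.14 = 0.05806 h⁻¹
t½ = ln2 / k = 0.693147 / 0.05806 = 11.94 h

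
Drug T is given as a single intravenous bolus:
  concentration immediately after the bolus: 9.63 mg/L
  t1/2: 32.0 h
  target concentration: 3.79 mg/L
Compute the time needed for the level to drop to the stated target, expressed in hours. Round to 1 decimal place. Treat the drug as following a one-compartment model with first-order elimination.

k = ln2 / t½ = 0.693147 / 32.0 = 0.02166 h⁻¹
t = ln(C₀ / C) / k = ln(9.630 / 3.79) / 0.02166
  = ln(2.541) / 0.02166 = 0.9326 / 0.02166 = 43.06 h

43.1 h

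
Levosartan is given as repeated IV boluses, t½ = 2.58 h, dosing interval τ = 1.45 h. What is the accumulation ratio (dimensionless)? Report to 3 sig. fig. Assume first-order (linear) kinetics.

k = ln2 / t½ = 0.693147 / 2.58 = 0.2687 h⁻¹
e^(−kτ) = e^(−0.2687 × 1.45) = 0.6773
Accumulation ratio R = 1 / (1 − e^(−kτ)) = 1 / (1 − 0.6773) = 3.099

3.10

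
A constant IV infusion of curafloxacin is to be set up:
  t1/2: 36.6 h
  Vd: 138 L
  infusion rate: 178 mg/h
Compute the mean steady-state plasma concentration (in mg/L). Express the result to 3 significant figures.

k = ln2 / t½ = 0.693147 / 36.6 = 0.01894 h⁻¹
CL = k × Vd = 0.01894 × 138 = 2.614 L/h
At steady state Css = R₀ / CL = 178 / 2.614 = 68.09 mg/L

68.1 mg/L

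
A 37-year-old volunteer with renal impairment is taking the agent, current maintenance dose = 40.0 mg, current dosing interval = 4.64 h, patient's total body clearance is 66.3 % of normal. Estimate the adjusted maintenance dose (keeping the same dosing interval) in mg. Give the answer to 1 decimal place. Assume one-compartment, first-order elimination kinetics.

26.5 mg

To keep the same average steady-state level, dosing rate must scale with clearance.
CL ratio = 66.3 / 100 = 0.6630
New dose (same interval) = 40.0 × 0.6630 = 26.52 mg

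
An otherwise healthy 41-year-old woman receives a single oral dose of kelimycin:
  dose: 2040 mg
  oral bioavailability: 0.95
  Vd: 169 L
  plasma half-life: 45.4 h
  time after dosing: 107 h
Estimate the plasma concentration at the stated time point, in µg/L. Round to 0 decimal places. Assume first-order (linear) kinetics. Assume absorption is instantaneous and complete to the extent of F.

Amount reaching circulation = F × Dose = 0.95 × 2040 = 1938 mg
C₀ = F·Dose / Vd = 1938 / 169 = 11.47 mg/L
k = ln2 / t½ = 0.693147 / 45.4 = 0.01527 h⁻¹
C = C₀ · e^(−k·t) = 11.47 × e^(−0.01527 × 107)
  = 11.47 × 0.1952 = 2.239 mg/L
Convert: 2.239 mg/L × 1000 = 2239 µg/L

2239 µg/L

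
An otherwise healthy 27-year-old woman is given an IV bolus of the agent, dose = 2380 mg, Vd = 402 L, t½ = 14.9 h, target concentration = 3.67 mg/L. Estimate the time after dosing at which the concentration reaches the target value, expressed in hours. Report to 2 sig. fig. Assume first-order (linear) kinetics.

10 h

C₀ = Dose / Vd = 2380 / 402 = 5.920 mg/L
k = ln2 / t½ = 0.693147 / 14.9 = 0.04652 h⁻¹
t = ln(C₀ / C) / k = ln(5.920 / 3.67) / 0.04652
  = ln(1.613) / 0.04652 = 0.4781 / 0.04652 = 10.28 h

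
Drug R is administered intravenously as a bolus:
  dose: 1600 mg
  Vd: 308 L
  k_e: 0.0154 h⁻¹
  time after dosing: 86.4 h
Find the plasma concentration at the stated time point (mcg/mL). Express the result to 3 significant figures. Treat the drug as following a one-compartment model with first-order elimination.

C₀ = Dose / Vd = 1600 / 308 = 5.195 mg/L
C = C₀ · e^(−k·t) = 5.195 × e^(−0.01540 × 86.4)
  = 5.195 × 0.2643 = 1.373 mg/L
(1.373 mg/L = 1.373 mcg/mL)

1.37 mcg/mL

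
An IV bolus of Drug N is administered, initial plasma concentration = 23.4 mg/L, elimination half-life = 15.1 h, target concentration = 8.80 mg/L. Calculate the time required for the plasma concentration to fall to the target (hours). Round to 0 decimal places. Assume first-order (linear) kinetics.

21 h

k = ln2 / t½ = 0.693147 / 15.1 = 0.04590 h⁻¹
t = ln(C₀ / C) / k = ln(23.40 / 8.80) / 0.04590
  = ln(2.659) / 0.04590 = 0.9780 / 0.04590 = 21.31 h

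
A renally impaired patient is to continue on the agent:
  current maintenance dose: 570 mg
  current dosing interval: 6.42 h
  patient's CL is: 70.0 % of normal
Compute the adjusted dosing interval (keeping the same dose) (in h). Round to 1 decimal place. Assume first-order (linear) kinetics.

9.2 h

To keep the same average steady-state level, dosing rate must scale with clearance.
CL ratio = 70.0 / 100 = 0.7000
New interval (same dose) = 6.42 / 0.7000 = 9.171 h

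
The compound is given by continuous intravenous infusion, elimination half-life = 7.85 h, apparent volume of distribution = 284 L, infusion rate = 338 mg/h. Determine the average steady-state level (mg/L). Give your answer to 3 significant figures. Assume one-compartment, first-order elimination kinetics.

13.5 mg/L

k = ln2 / t½ = 0.693147 / 7.85 = 0.08830 h⁻¹
CL = k × Vd = 0.08830 × 284 = 25.08 L/h
At steady state Css = R₀ / CL = 338 / 25.08 = 13.48 mg/L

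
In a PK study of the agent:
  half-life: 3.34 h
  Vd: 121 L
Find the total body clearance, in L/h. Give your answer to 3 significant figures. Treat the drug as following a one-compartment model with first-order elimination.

25.1 L/h

k = ln2 / t½ = 0.693147 / 3.34 = 0.2075 h⁻¹
CL = k × Vd = 0.2075 × 121 = 25.11 L/h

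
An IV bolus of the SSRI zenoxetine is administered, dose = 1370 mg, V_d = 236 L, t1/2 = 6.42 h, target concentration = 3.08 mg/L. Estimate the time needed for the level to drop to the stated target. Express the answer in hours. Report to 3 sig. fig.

5.87 h

C₀ = Dose / Vd = 1370 / 236 = 5.805 mg/L
k = ln2 / t½ = 0.693147 / 6.42 = 0.1080 h⁻¹
t = ln(C₀ / C) / k = ln(5.805 / 3.08) / 0.1080
  = ln(1.885) / 0.1080 = 0.6339 / 0.1080 = 5.869 h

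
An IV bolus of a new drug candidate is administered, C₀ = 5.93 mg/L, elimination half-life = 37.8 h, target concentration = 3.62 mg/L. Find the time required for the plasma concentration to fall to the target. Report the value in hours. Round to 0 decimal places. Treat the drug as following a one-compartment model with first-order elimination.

k = ln2 / t½ = 0.693147 / 37.8 = 0.01834 h⁻¹
t = ln(C₀ / C) / k = ln(5.930 / 3.62) / 0.01834
  = ln(1.638) / 0.01834 = 0.4935 / 0.01834 = 26.91 h

27 h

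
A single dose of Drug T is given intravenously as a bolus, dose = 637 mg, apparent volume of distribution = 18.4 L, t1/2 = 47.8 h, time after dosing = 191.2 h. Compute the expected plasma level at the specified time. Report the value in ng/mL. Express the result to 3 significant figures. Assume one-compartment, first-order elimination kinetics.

2160 ng/mL

C₀ = Dose / Vd = 637.0 / 18.4 = 34.62 mg/L
k = ln2 / t½ = 0.693147 / 47.8 = 0.01450 h⁻¹
t / t½ = 191.2 / 47.8 = 4 half-lives
C = C₀ × (1/2)^4 = 34.62 × 0.06250 = 2.164 mg/L
Convert: 2.164 mg/L × 1000 = 2164 ng/mL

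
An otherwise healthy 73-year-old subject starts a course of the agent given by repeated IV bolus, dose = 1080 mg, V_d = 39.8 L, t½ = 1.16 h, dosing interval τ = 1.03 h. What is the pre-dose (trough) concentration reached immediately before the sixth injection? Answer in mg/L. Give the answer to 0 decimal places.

C₀ per dose = Dose / Vd = 1080 / 39.8 = 27.14 mg/L
k = ln2 / t½ = 0.693147 / 1.16 = 0.5975 h⁻¹
Fraction remaining after one interval: r = e^(−kτ) = e^(−0.5975 × 1.03) = 0.5404
Before dose 6, 5 doses have been given (aged 1τ, 2τ, 3τ, 4τ, 5τ).
C_trough = C₀ × (r + r² + … + r^5) = C₀ × r(1−r^5)/(1−r)
        = 27.14 × 0.5404 × (1 − 0.04609) / (1 − 0.5404) = 30.44 mg/L

30 mg/L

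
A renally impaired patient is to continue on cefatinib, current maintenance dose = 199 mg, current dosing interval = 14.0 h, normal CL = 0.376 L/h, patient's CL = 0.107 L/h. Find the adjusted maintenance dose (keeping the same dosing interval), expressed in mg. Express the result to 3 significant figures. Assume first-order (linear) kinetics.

To keep the same average steady-state level, dosing rate must scale with clearance.
CL ratio = 0.107 / 0.376 = 0.2846
New dose (same interval) = 199 × 0.2846 = 56.64 mg

56.6 mg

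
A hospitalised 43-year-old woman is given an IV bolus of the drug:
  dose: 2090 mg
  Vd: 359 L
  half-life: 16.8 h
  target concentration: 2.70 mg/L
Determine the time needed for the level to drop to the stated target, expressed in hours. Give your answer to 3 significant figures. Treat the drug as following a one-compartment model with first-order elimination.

18.6 h

C₀ = Dose / Vd = 2090 / 359 = 5.822 mg/L
k = ln2 / t½ = 0.693147 / 16.8 = 0.04126 h⁻¹
t = ln(C₀ / C) / k = ln(5.822 / 2.70) / 0.04126
  = ln(2.156) / 0.04126 = 0.7683 / 0.04126 = 18.62 h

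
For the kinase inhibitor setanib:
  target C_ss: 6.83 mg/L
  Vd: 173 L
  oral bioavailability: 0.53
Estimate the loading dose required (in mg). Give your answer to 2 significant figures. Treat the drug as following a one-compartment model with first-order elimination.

2200 mg

LD = Css × Vd / F = 6.83 × 173 / 0.53 = 2229 mg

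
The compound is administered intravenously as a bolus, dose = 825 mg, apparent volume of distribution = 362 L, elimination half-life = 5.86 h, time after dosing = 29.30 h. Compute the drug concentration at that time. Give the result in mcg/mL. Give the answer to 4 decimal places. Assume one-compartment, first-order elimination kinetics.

C₀ = Dose / Vd = 825.0 / 362 = 2.279 mg/L
k = ln2 / t½ = 0.693147 / 5.86 = 0.1183 h⁻¹
t / t½ = 29.30 / 5.86 = 5 half-lives
C = C₀ × (1/2)^5 = 2.279 × 0.03125 = 0.07122 mg/L
(0.07122 mg/L = 0.07122 mcg/mL)

0.0712 mcg/mL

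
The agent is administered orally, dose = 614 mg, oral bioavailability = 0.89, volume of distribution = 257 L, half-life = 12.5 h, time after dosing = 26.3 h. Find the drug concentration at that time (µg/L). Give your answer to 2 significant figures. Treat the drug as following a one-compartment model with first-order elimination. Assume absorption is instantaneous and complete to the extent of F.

Amount reaching circulation = F × Dose = 0.89 × 614.0 = 546.5 mg
C₀ = F·Dose / Vd = 546.5 / 257 = 2.126 mg/L
k = ln2 / t½ = 0.693147 / 12.5 = 0.05545 h⁻¹
C = C₀ · e^(−k·t) = 2.126 × e^(−0.05545 × 26.3)
  = 2.126 × 0.2326 = 0.4945 mg/L
Convert: 0.4945 mg/L × 1000 = 494.5 µg/L

490 µg/L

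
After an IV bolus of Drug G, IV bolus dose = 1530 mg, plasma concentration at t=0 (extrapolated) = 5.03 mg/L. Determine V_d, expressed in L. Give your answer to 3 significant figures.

Vd = Dose / C₀ = 1530 / 5.03 = 304.2 L

304 L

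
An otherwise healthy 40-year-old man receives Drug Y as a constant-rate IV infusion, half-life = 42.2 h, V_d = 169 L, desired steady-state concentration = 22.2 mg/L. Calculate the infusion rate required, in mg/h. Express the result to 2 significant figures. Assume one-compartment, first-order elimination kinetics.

k = ln2 / t½ = 0.693147 / 42.2 = 0.01643 h⁻¹
CL = k × Vd = 0.01643 × 169 = 2.777 L/h
At steady state, infusion rate R₀ = Css × CL = 22.2 × 2.777 = 61.65 mg/h

62 mg/h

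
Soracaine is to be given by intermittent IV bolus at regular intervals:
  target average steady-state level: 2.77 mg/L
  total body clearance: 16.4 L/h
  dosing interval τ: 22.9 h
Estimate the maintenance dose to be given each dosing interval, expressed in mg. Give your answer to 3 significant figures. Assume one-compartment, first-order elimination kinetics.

At steady state, Dose/τ = Css × CL.
Dose = Css × CL × τ = 2.77 × 16.40 × 22.9 = 1040 mg

1040 mg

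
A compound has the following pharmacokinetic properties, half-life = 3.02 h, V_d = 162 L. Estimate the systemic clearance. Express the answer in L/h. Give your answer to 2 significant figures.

k = ln2 / t½ = 0.693147 / 3.02 = 0.2295 h⁻¹
CL = k × Vd = 0.2295 × 162 = 37.18 L/h

37 L/h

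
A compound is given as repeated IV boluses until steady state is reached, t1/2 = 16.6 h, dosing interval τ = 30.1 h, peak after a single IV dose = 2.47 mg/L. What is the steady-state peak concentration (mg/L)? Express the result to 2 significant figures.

k = ln2 / t½ = 0.693147 / 16.6 = 0.04176 h⁻¹
e^(−kτ) = e^(−0.04176 × 30.1) = 0.2845
Accumulation ratio R = 1 / (1 − e^(−kτ)) = 1 / (1 − 0.2845) = 1.398
Steady-state peak = C₀ × R = 2.47 × 1.398 = 3.453 mg/L

3.5 mg/L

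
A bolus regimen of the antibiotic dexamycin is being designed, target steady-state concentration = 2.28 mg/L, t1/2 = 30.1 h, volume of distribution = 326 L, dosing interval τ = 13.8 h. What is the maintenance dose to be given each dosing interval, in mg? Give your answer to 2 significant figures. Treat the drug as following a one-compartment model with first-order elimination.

240 mg

k = ln2 / t½ = 0.693147 / 30.1 = 0.02303 h⁻¹
CL = k × Vd = 0.02303 × 326 = 7.508 L/h
At steady state, Dose/τ = Css × CL.
Dose = Css × CL × τ = 2.28 × 7.508 × 13.8 = 236.2 mg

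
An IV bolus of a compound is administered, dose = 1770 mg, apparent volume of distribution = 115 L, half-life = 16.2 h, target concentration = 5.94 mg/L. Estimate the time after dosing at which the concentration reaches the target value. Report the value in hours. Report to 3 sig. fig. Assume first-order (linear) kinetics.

C₀ = Dose / Vd = 1770 / 115 = 15.39 mg/L
k = ln2 / t½ = 0.693147 / 16.2 = 0.04279 h⁻¹
t = ln(C₀ / C) / k = ln(15.39 / 5.94) / 0.04279
  = ln(2.591) / 0.04279 = 0.9520 / 0.04279 = 22.25 h

22.3 h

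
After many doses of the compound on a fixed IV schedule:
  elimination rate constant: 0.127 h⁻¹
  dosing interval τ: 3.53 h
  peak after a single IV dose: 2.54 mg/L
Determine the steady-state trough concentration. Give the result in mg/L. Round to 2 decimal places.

4.49 mg/L

e^(−kτ) = e^(−0.1270 × 3.53) = 0.6387
Accumulation ratio R = 1 / (1 − e^(−kτ)) = 1 / (1 − 0.6387) = 2.768
Steady-state trough = C₀ × R × e^(−kτ) = 2.54 × 2.768 × 0.6387 = 4.491 mg/L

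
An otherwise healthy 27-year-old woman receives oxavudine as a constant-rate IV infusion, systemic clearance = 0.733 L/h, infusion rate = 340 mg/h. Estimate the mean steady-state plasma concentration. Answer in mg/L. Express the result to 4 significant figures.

At steady state Css = R₀ / CL = 340 / 0.7330 = 463.8 mg/L

463.8 mg/L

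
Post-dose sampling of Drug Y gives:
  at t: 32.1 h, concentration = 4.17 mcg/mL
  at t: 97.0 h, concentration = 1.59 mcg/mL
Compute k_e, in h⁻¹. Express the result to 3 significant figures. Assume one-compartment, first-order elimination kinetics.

0.0149 h⁻¹

k = ln(C₁/C₂) / (t₂ − t₁) = ln(4.17/1.59) / (97.0 − 32.1)
  = 0.9642 / 64.90 = 0.01486 h⁻¹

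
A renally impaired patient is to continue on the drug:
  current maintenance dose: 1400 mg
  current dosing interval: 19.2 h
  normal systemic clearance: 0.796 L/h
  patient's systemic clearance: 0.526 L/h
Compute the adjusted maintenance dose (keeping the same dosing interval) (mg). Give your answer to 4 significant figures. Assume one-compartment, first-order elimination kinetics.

To keep the same average steady-state level, dosing rate must scale with clearance.
CL ratio = 0.526 / 0.796 = 0.6608
New dose (same interval) = 1400 × 0.6608 = 925.1 mg

925.1 mg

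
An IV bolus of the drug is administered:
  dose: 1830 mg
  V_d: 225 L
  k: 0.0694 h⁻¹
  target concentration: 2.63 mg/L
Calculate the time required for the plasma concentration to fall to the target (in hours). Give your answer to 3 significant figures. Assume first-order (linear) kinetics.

16.3 h

C₀ = Dose / Vd = 1830 / 225 = 8.133 mg/L
t = ln(C₀ / C) / k = ln(8.133 / 2.63) / 0.06940
  = ln(3.092) / 0.06940 = 1.129 / 0.06940 = 16.27 h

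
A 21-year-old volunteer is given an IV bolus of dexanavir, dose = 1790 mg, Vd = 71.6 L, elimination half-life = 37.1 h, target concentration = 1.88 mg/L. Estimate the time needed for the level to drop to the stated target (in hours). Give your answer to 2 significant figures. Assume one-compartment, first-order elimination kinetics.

140 h

C₀ = Dose / Vd = 1790 / 71.6 = 25.00 mg/L
k = ln2 / t½ = 0.693147 / 37.1 = 0.01868 h⁻¹
t = ln(C₀ / C) / k = ln(25.00 / 1.88) / 0.01868
  = ln(13.30) / 0.01868 = 2.588 / 0.01868 = 138.5 h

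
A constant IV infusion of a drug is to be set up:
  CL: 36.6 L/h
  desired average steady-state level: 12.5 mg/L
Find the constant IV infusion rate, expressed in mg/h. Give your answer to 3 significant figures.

458 mg/h

At steady state, infusion rate R₀ = Css × CL = 12.5 × 36.60 = 457.5 mg/h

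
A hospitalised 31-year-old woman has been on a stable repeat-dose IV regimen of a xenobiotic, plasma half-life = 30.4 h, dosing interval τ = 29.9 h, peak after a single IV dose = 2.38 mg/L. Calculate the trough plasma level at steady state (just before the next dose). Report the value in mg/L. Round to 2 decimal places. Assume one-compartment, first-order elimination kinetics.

k = ln2 / t½ = 0.693147 / 30.4 = 0.02280 h⁻¹
e^(−kτ) = e^(−0.02280 × 29.9) = 0.5057
Accumulation ratio R = 1 / (1 − e^(−kτ)) = 1 / (1 − 0.5057) = 2.023
Steady-state trough = C₀ × R × e^(−kτ) = 2.38 × 2.023 × 0.5057 = 2.435 mg/L

2.44 mg/L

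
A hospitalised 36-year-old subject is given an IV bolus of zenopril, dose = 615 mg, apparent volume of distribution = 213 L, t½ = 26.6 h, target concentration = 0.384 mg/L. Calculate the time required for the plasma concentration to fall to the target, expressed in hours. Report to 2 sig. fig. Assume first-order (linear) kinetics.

C₀ = Dose / Vd = 615.0 / 213 = 2.887 mg/L
k = ln2 / t½ = 0.693147 / 26.6 = 0.02606 h⁻¹
t = ln(C₀ / C) / k = ln(2.887 / 0.384) / 0.02606
  = ln(7.518) / 0.02606 = 2.017 / 0.02606 = 77.40 h

77 h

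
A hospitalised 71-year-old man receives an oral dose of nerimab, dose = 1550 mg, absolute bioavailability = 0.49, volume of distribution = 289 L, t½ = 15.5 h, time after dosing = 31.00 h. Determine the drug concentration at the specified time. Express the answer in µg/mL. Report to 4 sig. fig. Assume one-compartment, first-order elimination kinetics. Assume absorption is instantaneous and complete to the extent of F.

Amount reaching circulation = F × Dose = 0.49 × 1550 = 759.5 mg
C₀ = F·Dose / Vd = 759.5 / 289 = 2.628 mg/L
k = ln2 / t½ = 0.693147 / 15.5 = 0.04472 h⁻¹
t / t½ = 31.00 / 15.5 = 2 half-lives
C = C₀ × (1/2)^2 = 2.628 × 0.2500 = 0.6570 mg/L
(0.6570 mg/L = 0.6570 µg/mL)

0.6570 µg/mL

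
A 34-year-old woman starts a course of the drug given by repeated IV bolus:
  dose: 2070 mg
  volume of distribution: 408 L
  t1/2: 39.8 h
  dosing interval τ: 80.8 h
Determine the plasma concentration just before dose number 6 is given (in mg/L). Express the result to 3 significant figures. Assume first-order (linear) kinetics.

C₀ per dose = Dose / Vd = 2070 / 408 = 5.074 mg/L
k = ln2 / t½ = 0.693147 / 39.8 = 0.01742 h⁻¹
Fraction remaining after one interval: r = e^(−kτ) = e^(−0.01742 × 80.8) = 0.2447
Before dose 6, 5 doses have been given (aged 1τ, 2τ, 3τ, 4τ, 5τ).
C_trough = C₀ × (r + r² + … + r^5) = C₀ × r(1−r^5)/(1−r)
        = 5.074 × 0.2447 × (1 − 0.0008773) / (1 − 0.2447) = 1.642 mg/L

1.64 mg/L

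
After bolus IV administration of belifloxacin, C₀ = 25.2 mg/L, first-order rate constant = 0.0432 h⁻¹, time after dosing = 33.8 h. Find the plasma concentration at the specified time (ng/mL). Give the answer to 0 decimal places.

5851 ng/mL

C = C₀ · e^(−k·t) = 25.20 × e^(−0.04320 × 33.8)
  = 25.20 × 0.2322 = 5.851 mg/L
Convert: 5.851 mg/L × 1000 = 5851 ng/mL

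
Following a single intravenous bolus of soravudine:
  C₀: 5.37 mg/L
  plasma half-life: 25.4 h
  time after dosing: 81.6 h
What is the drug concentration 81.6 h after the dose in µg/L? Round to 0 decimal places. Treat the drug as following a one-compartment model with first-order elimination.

579 µg/L

k = ln2 / t½ = 0.693147 / 25.4 = 0.02729 h⁻¹
C = C₀ · e^(−k·t) = 5.370 × e^(−0.02729 × 81.6)
  = 5.370 × 0.1079 = 0.5794 mg/L
Convert: 0.5794 mg/L × 1000 = 579.4 µg/L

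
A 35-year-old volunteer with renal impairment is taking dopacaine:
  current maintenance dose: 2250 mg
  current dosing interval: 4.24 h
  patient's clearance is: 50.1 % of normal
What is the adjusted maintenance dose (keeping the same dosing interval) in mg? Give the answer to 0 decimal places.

To keep the same average steady-state level, dosing rate must scale with clearance.
CL ratio = 50.1 / 100 = 0.5010
New dose (same interval) = 2250 × 0.5010 = 1127 mg

1127 mg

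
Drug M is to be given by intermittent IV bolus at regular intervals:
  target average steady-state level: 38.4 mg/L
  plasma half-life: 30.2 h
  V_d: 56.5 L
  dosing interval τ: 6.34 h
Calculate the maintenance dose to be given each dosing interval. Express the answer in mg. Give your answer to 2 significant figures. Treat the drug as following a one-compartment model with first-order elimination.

k = ln2 / t½ = 0.693147 / 30.2 = 0.02295 h⁻¹
CL = k × Vd = 0.02295 × 56.5 = 1.297 L/h
At steady state, Dose/τ = Css × CL.
Dose = Css × CL × τ = 38.4 × 1.297 × 6.34 = 315.8 mg

320 mg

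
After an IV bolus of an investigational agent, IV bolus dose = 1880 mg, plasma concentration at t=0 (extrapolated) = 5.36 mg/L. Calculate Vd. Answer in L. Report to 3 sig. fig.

351 L

Vd = Dose / C₀ = 1880 / 5.36 = 350.7 L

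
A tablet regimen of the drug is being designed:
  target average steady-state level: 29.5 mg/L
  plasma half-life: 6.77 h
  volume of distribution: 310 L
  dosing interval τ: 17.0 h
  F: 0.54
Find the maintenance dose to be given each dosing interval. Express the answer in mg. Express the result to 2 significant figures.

k = ln2 / t½ = 0.693147 / 6.77 = 0.1024 h⁻¹
CL = k × Vd = 0.1024 × 310 = 31.74 L/h
At steady state, F × (Dose/τ) = Css × CL.
Dose = Css × CL × τ / F = 29.5 × 31.74 × 17.0 / 0.54 = 29480 mg

29000 mg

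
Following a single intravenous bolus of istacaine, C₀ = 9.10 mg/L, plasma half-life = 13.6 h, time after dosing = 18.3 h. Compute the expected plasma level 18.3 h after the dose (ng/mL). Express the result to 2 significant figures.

3600 ng/mL

k = ln2 / t½ = 0.693147 / 13.6 = 0.05097 h⁻¹
C = C₀ · e^(−k·t) = 9.100 × e^(−0.05097 × 18.3)
  = 9.100 × 0.3935 = 3.581 mg/L
Convert: 3.581 mg/L × 1000 = 3581 ng/mL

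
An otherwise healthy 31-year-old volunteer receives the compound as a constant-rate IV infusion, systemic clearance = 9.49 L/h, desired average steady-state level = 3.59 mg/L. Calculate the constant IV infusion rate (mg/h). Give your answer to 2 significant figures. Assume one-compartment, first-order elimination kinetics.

34 mg/h

At steady state, infusion rate R₀ = Css × CL = 3.59 × 9.490 = 34.07 mg/h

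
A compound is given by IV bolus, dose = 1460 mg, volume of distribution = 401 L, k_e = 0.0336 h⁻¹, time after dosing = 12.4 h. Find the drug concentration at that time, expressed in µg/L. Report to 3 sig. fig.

C₀ = Dose / Vd = 1460 / 401 = 3.641 mg/L
C = C₀ · e^(−k·t) = 3.641 × e^(−0.03360 × 12.4)
  = 3.641 × 0.6593 = 2.401 mg/L
Convert: 2.401 mg/L × 1000 = 2401 µg/L

2400 µg/L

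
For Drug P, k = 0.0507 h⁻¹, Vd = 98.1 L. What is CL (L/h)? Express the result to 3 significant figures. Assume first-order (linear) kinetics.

4.97 L/h

CL = k × Vd = 0.0507 × 98.1 = 4.974 L/h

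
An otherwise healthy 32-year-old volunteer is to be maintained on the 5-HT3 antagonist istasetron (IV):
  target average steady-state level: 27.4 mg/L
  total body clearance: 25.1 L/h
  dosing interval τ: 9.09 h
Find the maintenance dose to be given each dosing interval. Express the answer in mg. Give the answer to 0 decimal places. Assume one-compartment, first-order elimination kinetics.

At steady state, Dose/τ = Css × CL.
Dose = Css × CL × τ = 27.4 × 25.10 × 9.09 = 6252 mg

6252 mg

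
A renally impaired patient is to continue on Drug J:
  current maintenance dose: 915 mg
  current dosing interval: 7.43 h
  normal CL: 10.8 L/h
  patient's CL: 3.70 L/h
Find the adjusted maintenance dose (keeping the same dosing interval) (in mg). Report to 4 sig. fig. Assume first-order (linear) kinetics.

313.5 mg

To keep the same average steady-state level, dosing rate must scale with clearance.
CL ratio = 3.70 / 10.8 = 0.3426
New dose (same interval) = 915 × 0.3426 = 313.5 mg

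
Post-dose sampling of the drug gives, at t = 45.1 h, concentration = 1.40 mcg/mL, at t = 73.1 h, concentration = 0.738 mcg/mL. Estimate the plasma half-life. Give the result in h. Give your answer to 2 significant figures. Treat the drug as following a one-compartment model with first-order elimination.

k = ln(C₁/C₂) / (t₂ − t₁) = ln(1.40/0.738) / (73.1 − 45.1)
  = 0.6403 / 28.00 = 0.02287 h⁻¹
t½ = ln2 / k = 0.693147 / 0.02287 = 30.31 h

30 h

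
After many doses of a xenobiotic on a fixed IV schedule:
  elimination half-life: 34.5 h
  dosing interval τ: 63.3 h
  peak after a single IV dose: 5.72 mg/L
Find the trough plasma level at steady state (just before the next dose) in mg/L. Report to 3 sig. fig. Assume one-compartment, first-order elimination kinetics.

k = ln2 / t½ = 0.693147 / 34.5 = 0.02009 h⁻¹
e^(−kτ) = e^(−0.02009 × 63.3) = 0.2804
Accumulation ratio R = 1 / (1 − e^(−kτ)) = 1 / (1 − 0.2804) = 1.390
Steady-state trough = C₀ × R × e^(−kτ) = 5.72 × 1.390 × 0.2804 = 2.229 mg/L

2.23 mg/L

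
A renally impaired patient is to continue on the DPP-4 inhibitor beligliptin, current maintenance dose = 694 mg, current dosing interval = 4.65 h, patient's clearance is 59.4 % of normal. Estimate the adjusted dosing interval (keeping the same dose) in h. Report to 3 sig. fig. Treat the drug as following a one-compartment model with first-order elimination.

To keep the same average steady-state level, dosing rate must scale with clearance.
CL ratio = 59.4 / 100 = 0.5940
New interval (same dose) = 4.65 / 0.5940 = 7.828 h

7.83 h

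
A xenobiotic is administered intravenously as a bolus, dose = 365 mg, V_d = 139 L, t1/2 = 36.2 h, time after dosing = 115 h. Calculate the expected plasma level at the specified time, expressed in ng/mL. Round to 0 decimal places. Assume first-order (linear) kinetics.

C₀ = Dose / Vd = 365.0 / 139 = 2.626 mg/L
k = ln2 / t½ = 0.693147 / 36.2 = 0.01915 h⁻¹
C = C₀ · e^(−k·t) = 2.626 × e^(−0.01915 × 115)
  = 2.626 × 0.1106 = 0.2904 mg/L
Convert: 0.2904 mg/L × 1000 = 290.4 ng/mL

290 ng/mL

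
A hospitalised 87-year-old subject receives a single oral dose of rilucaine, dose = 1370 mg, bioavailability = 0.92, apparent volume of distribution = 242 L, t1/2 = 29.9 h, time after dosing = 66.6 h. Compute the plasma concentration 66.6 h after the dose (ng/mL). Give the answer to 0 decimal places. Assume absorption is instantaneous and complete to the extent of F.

Amount reaching circulation = F × Dose = 0.92 × 1370 = 1260 mg
C₀ = F·Dose / Vd = 1260 / 242 = 5.207 mg/L
k = ln2 / t½ = 0.693147 / 29.9 = 0.02318 h⁻¹
C = C₀ · e^(−k·t) = 5.207 × e^(−0.02318 × 66.6)
  = 5.207 × 0.2136 = 1.112 mg/L
Convert: 1.112 mg/L × 1000 = 1112 ng/mL

1112 ng/mL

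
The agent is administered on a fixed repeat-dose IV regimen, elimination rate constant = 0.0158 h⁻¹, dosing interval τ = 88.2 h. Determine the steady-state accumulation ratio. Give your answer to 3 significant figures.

e^(−kτ) = e^(−0.01580 × 88.2) = 0.2482
Accumulation ratio R = 1 / (1 − e^(−kτ)) = 1 / (1 − 0.2482) = 1.330

1.33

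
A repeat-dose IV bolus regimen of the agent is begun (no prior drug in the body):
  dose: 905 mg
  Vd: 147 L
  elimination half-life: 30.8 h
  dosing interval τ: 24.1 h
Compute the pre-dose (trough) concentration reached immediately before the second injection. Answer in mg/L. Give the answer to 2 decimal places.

C₀ per dose = Dose / Vd = 905 / 147 = 6.156 mg/L
k = ln2 / t½ = 0.693147 / 30.8 = 0.02250 h⁻¹
Fraction remaining after one interval: r = e^(−kτ) = e^(−0.02250 × 24.1) = 0.5814
Before dose 2, 1 dose has been given (aged 1τ).
C_trough = C₀ × r = 6.156 × 0.5814 = 3.579 mg/L

3.58 mg/L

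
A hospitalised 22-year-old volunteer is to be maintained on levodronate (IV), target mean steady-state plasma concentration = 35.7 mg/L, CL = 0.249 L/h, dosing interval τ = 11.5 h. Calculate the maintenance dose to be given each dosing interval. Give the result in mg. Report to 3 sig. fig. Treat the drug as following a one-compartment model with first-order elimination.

102 mg

At steady state, Dose/τ = Css × CL.
Dose = Css × CL × τ = 35.7 × 0.2490 × 11.5 = 102.2 mg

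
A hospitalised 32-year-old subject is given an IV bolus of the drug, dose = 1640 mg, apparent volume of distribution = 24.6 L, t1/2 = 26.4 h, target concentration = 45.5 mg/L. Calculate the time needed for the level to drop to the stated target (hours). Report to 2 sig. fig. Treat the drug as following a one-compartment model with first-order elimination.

15 h

C₀ = Dose / Vd = 1640 / 24.6 = 66.67 mg/L
k = ln2 / t½ = 0.693147 / 26.4 = 0.02626 h⁻¹
t = ln(C₀ / C) / k = ln(66.67 / 45.5) / 0.02626
  = ln(1.465) / 0.02626 = 0.3819 / 0.02626 = 14.54 h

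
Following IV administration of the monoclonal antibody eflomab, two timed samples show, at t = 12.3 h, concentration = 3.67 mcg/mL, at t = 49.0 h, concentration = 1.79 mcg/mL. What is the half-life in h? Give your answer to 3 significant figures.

35.4 h

k = ln(C₁/C₂) / (t₂ − t₁) = ln(3.67/1.79) / (49.0 − 12.3)
  = 0.7180 / 36.70 = 0.01956 h⁻¹
t½ = ln2 / k = 0.693147 / 0.01956 = 35.44 h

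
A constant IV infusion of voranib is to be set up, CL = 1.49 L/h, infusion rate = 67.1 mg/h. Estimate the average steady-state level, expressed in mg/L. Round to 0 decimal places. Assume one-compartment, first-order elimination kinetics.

45 mg/L

At steady state Css = R₀ / CL = 67.1 / 1.490 = 45.03 mg/L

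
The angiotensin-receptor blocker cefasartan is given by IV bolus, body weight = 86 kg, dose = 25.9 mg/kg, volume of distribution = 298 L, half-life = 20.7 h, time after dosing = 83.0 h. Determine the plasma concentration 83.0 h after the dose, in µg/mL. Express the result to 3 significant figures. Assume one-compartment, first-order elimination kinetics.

0.464 µg/mL

Total dose = 25.9 × 86 = 2227 mg
C₀ = Dose / Vd = 2227 / 298 = 7.473 mg/L
k = ln2 / t½ = 0.693147 / 20.7 = 0.03349 h⁻¹
C = C₀ · e^(−k·t) = 7.473 × e^(−0.03349 × 83.0)
  = 7.473 × 0.06206 = 0.4638 mg/L
(0.4638 mg/L = 0.4638 µg/mL)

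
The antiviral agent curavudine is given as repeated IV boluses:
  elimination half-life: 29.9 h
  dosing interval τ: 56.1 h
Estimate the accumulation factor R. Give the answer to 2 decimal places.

k = ln2 / t½ = 0.693147 / 29.9 = 0.02318 h⁻¹
e^(−kτ) = e^(−0.02318 × 56.1) = 0.2724
Accumulation ratio R = 1 / (1 − e^(−kτ)) = 1 / (1 − 0.2724) = 1.374

1.37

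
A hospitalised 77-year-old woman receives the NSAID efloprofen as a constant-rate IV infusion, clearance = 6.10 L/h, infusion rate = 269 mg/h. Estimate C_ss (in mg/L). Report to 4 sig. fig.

44.10 mg/L

At steady state Css = R₀ / CL = 269 / 6.100 = 44.10 mg/L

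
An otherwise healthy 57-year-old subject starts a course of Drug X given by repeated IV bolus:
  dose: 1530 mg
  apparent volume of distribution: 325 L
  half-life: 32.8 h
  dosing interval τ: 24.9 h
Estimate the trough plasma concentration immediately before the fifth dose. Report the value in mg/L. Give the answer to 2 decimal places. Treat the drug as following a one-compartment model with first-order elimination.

5.97 mg/L

C₀ per dose = Dose / Vd = 1530 / 325 = 4.708 mg/L
k = ln2 / t½ = 0.693147 / 32.8 = 0.02113 h⁻¹
Fraction remaining after one interval: r = e^(−kτ) = e^(−0.02113 × 24.9) = 0.5909
Before dose 5, 4 doses have been given (aged 1τ, 2τ, 3τ, 4τ).
C_trough = C₀ × (r + r² + … + r^4) = C₀ × r(1−r^4)/(1−r)
        = 4.708 × 0.5909 × (1 − 0.1219) / (1 − 0.5909) = 5.971 mg/L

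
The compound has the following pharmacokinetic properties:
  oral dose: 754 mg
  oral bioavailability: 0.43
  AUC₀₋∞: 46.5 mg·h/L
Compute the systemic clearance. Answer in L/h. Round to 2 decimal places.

6.97 L/h

CL = F·Dose / AUC = 0.43 × 754 / 46.5 = 6.972 L/h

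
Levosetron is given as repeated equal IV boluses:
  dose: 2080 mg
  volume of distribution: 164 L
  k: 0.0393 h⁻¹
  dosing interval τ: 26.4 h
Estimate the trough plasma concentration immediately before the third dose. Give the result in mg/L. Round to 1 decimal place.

C₀ per dose = Dose / Vd = 2080 / 164 = 12.68 mg/L
Fraction remaining after one interval: r = e^(−kτ) = e^(−0.03930 × 26.4) = 0.3543
Before dose 3, 2 doses have been given (aged 1τ, 2τ).
C_trough = C₀ × (r + r²) = 12.68 × (0.3543 + 0.1255) = 6.084 mg/L

6.1 mg/L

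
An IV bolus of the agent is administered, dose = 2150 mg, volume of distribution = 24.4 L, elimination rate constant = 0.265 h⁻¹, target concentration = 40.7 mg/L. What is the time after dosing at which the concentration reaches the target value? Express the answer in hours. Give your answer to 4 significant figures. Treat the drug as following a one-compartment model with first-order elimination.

2.915 h

C₀ = Dose / Vd = 2150 / 24.4 = 88.11 mg/L
t = ln(C₀ / C) / k = ln(88.11 / 40.7) / 0.2650
  = ln(2.165) / 0.2650 = 0.7724 / 0.2650 = 2.915 h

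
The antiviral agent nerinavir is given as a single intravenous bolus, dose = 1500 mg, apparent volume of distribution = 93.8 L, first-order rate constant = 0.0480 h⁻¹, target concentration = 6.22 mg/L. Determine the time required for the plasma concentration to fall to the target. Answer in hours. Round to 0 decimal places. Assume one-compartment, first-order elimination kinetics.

C₀ = Dose / Vd = 1500 / 93.8 = 15.99 mg/L
t = ln(C₀ / C) / k = ln(15.99 / 6.22) / 0.04800
  = ln(2.571) / 0.04800 = 0.9443 / 0.04800 = 19.67 h

20 h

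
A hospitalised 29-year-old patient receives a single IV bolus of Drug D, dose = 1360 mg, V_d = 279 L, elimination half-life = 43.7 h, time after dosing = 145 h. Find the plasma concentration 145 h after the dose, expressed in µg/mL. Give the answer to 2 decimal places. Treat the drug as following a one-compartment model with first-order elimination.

0.49 µg/mL

C₀ = Dose / Vd = 1360 / 279 = 4.875 mg/L
k = ln2 / t½ = 0.693147 / 43.7 = 0.01586 h⁻¹
C = C₀ · e^(−k·t) = 4.875 × e^(−0.01586 × 145)
  = 4.875 × 0.1003 = 0.4890 mg/L
(0.4890 mg/L = 0.4890 µg/mL)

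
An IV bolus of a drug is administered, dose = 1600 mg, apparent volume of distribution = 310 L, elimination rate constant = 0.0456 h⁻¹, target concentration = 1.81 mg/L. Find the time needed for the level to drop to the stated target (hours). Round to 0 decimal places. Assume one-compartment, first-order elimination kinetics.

23 h

C₀ = Dose / Vd = 1600 / 310 = 5.161 mg/L
t = ln(C₀ / C) / k = ln(5.161 / 1.81) / 0.04560
  = ln(2.851) / 0.04560 = 1.048 / 0.04560 = 22.98 h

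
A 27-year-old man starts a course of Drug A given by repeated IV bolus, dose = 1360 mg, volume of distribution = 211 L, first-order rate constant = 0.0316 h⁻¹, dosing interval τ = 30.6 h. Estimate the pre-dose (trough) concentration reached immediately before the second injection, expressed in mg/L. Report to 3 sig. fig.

2.45 mg/L

C₀ per dose = Dose / Vd = 1360 / 211 = 6.445 mg/L
Fraction remaining after one interval: r = e^(−kτ) = e^(−0.03160 × 30.6) = 0.3802
Before dose 2, 1 dose has been given (aged 1τ).
C_trough = C₀ × r = 6.445 × 0.3802 = 2.450 mg/L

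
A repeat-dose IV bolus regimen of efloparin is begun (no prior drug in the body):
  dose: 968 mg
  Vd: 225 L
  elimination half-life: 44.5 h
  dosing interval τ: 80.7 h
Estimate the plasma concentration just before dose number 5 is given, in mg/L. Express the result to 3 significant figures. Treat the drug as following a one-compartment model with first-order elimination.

1.70 mg/L

C₀ per dose = Dose / Vd = 968 / 225 = 4.302 mg/L
k = ln2 / t½ = 0.693147 / 44.5 = 0.01558 h⁻¹
Fraction remaining after one interval: r = e^(−kτ) = e^(−0.01558 × 80.7) = 0.2844
Before dose 5, 4 doses have been given (aged 1τ, 2τ, 3τ, 4τ).
C_trough = C₀ × (r + r² + … + r^4) = C₀ × r(1−r^4)/(1−r)
        = 4.302 × 0.2844 × (1 − 0.006542) / (1 − 0.2844) = 1.699 mg/L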